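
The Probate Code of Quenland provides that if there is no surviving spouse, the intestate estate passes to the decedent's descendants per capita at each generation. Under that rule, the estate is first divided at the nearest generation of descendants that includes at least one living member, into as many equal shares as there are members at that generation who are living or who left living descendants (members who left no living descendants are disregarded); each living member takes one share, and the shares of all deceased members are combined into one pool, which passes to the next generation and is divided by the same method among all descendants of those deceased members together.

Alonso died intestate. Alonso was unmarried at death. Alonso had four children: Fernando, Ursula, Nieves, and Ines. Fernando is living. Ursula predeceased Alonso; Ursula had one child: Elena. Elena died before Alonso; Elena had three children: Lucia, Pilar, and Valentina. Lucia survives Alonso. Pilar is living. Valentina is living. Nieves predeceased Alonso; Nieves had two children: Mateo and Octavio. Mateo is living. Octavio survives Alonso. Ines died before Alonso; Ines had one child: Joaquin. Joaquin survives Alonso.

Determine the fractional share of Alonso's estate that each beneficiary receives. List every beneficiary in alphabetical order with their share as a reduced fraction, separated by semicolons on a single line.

Fernando 1/4; Joaquin 3/16; Lucia 1/16; Mateo 3/16; Octavio 3/16; Pilar 1/16; Valentina 1/16

There is no surviving spouse, so the entire estate passes to Alonso's descendants per capita at each generation.
At generation 1 (Fernando, Ursula, Nieves, Ines) there are 4 shares of (1)/4 = 1/4 each.
Living: Fernando — each takes 1/4.
Deceased: Ursula, Nieves, and Ines. Their combined 3/4 is pooled and carried to generation 2.
At generation 2 (Elena, Mateo, Octavio, Joaquin) there are 4 shares of (3/4)/4 = 3/16 each.
Living: Mateo, Octavio, and Joaquin — each takes 3/16.
Deceased: Elena. That 3/16 share is carried to generation 3.
At generation 3 (Lucia, Pilar, Valentina) there are 3 shares of (3/16)/3 = 1/16 each.
Living: Lucia, Pilar, and Valentina — each takes 1/16.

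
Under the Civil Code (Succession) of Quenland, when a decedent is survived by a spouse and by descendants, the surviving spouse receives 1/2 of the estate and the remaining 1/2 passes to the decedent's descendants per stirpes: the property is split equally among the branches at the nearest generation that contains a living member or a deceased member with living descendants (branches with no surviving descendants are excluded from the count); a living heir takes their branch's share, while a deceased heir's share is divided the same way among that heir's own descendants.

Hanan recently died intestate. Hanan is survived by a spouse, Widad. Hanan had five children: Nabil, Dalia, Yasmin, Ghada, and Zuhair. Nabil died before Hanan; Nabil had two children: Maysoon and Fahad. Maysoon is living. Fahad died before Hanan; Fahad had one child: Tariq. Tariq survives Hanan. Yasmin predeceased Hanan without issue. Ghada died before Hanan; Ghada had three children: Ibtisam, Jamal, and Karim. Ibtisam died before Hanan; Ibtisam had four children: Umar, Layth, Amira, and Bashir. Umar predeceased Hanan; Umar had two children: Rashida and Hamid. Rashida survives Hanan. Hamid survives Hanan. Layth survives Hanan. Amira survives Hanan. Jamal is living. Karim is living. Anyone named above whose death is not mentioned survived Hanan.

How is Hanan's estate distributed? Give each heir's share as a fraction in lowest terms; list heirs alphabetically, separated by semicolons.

Widad, as surviving spouse, takes 1/2.
The remaining 1/2 passes to Hanan's descendants per stirpes.
Yasmin left no surviving issue, so that branch lapses and is disregarded.
The 1/2 is divided into 4 equal shares of 1/8 among Nabil, Dalia, Ghada, Zuhair.
Nabil predeceased; the 1/8 allotted to Nabil's branch passes to Nabil's issue by representation.
The 1/8 is divided into 2 equal shares of 1/16 among Maysoon, Fahad.
Maysoon is living and takes 1/16.
Fahad predeceased; the 1/16 allotted to Fahad's branch passes to Fahad's issue by representation.
Tariq is the sole taker at this level and receives the full 1/16.
Dalia is living and takes 1/8.
Ghada predeceased; the 1/8 allotted to Ghada's branch passes to Ghada's issue by representation.
The 1/8 is divided into 3 equal shares of 1/24 among Ibtisam, Jamal, Karim.
Ibtisam predeceased; the 1/24 allotted to Ibtisam's branch passes to Ibtisam's issue by representation.
The 1/24 is divided into 4 equal shares of 1/96 among Umar, Layth, Amira, Bashir.
Umar predeceased; the 1/96 allotted to Umar's branch passes to Umar's issue by representation.
The 1/96 is divided into 2 equal shares of 1/192 among Rashida, Hamid.
Rashida is living and takes 1/192.
Hamid is living and takes 1/192.
Layth is living and takes 1/96.
Amira is living and takes 1/96.
Bashir is living and takes 1/96.
Jamal is living and takes 1/24.
Karim is living and takes 1/24.
Zuhair is living and takes 1/8.

Amira 1/96; Bashir 1/96; Dalia 1/8; Hamid 1/192; Jamal 1/24; Karim 1/24; Layth 1/96; Maysoon 1/16; Rashida 1/192; Tariq 1/16; Widad 1/2; Zuhair 1/8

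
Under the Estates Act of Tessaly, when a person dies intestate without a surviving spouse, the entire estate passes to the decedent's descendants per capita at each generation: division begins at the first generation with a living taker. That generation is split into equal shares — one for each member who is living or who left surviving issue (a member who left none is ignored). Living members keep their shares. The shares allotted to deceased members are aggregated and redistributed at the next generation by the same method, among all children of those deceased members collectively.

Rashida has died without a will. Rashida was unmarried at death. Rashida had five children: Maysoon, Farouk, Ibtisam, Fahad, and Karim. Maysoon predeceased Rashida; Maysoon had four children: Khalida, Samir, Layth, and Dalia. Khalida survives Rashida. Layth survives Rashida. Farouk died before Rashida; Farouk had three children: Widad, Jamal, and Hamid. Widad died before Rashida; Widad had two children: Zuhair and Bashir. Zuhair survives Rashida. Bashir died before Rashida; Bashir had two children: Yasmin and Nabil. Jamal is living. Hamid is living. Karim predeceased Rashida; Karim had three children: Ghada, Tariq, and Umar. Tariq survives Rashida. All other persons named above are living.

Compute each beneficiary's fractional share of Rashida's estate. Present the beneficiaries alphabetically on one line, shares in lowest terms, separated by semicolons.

Dalia 3/50; Fahad 1/5; Ghada 3/50; Hamid 3/50; Ibtisam 1/5; Jamal 3/50; Khalida 3/50; Layth 3/50; Nabil 3/200; Samir 3/50; Tariq 3/50; Umar 3/50; Yasmin 3/200; Zuhair 3/100

There is no surviving spouse, so the entire estate passes to Rashida's descendants per capita at each generation.
At generation 1 (Maysoon, Farouk, Ibtisam, Fahad, Karim) there are 5 shares of (1)/5 = 1/5 each.
Living: Ibtisam and Fahad — each takes 1/5.
Deceased: Maysoon, Farouk, and Karim. Their combined 3/5 is pooled and carried to generation 2.
At generation 2 (Khalida, Samir, Layth, Dalia, Widad, Jamal, Hamid, Ghada, Tariq, Umar) there are 10 shares of (3/5)/10 = 3/50 each.
Living: Khalida, Samir, Layth, Dalia, Jamal, Hamid, Ghada, Tariq, and Umar — each takes 3/50.
Deceased: Widad. That 3/50 share is carried to generation 3.
At generation 3 (Zuhair, Bashir) there are 2 shares of (3/50)/2 = 3/100 each.
Living: Zuhair — each takes 3/100.
Deceased: Bashir. That 3/100 share is carried to generation 4.
At generation 4 (Yasmin, Nabil) there are 2 shares of (3/100)/2 = 3/200 each.
Living: Yasmin and Nabil — each takes 3/200.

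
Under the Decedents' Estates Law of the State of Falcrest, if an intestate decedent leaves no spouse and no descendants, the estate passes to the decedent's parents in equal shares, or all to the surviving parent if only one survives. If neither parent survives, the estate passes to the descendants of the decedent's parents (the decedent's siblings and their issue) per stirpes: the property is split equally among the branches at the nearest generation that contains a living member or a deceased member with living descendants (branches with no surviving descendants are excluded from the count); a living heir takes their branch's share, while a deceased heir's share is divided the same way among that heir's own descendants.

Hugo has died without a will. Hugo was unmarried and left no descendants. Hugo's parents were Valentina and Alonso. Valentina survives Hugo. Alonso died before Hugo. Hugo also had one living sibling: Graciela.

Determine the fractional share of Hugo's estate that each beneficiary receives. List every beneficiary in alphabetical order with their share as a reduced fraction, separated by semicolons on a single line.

Only one parent, Valentina, survives, so Valentina takes the entire estate. The siblings take nothing because a surviving parent has priority.

Valentina 1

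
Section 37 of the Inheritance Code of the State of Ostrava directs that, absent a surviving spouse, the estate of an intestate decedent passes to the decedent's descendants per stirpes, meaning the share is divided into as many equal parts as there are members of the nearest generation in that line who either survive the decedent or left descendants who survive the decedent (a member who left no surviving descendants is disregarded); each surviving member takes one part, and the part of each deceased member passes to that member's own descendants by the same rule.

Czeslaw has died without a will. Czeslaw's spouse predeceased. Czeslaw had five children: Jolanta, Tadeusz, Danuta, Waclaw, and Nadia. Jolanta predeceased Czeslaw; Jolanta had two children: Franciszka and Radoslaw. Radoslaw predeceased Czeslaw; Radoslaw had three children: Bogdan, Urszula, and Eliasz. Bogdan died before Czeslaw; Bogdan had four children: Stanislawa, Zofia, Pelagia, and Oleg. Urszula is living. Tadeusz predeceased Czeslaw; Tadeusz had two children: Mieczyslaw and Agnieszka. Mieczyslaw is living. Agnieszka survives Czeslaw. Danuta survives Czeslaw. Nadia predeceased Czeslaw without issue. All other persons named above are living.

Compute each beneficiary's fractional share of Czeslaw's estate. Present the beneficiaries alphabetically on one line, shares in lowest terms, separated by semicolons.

There is no surviving spouse, so the entire estate passes to Czeslaw's descendants per stirpes.
Nadia left no surviving issue, so that branch lapses and is disregarded.
The estate is divided into 4 equal shares of 1/4 among Jolanta, Tadeusz, Danuta, Waclaw.
Jolanta predeceased; the 1/4 allotted to Jolanta's branch passes to Jolanta's issue by representation.
The 1/4 is divided into 2 equal shares of 1/8 among Franciszka, Radoslaw.
Franciszka is living and takes 1/8.
Radoslaw predeceased; the 1/8 allotted to Radoslaw's branch passes to Radoslaw's issue by representation.
The 1/8 is divided into 3 equal shares of 1/24 among Bogdan, Urszula, Eliasz.
Bogdan predeceased; the 1/24 allotted to Bogdan's branch passes to Bogdan's issue by representation.
The 1/24 is divided into 4 equal shares of 1/96 among Stanislawa, Zofia, Pelagia, Oleg.
Stanislawa is living and takes 1/96.
Zofia is living and takes 1/96.
Pelagia is living and takes 1/96.
Oleg is living and takes 1/96.
Urszula is living and takes 1/24.
Eliasz is living and takes 1/24.
Tadeusz predeceased; the 1/4 allotted to Tadeusz's branch passes to Tadeusz's issue by representation.
The 1/4 is divided into 2 equal shares of 1/8 among Mieczyslaw, Agnieszka.
Mieczyslaw is living and takes 1/8.
Agnieszka is living and takes 1/8.
Danuta is living and takes 1/4.
Waclaw is living and takes 1/4.

Agnieszka 1/8; Danuta 1/4; Eliasz 1/24; Franciszka 1/8; Mieczyslaw 1/8; Oleg 1/96; Pelagia 1/96; Stanislawa 1/96; Urszula 1/24; Waclaw 1/4; Zofia 1/96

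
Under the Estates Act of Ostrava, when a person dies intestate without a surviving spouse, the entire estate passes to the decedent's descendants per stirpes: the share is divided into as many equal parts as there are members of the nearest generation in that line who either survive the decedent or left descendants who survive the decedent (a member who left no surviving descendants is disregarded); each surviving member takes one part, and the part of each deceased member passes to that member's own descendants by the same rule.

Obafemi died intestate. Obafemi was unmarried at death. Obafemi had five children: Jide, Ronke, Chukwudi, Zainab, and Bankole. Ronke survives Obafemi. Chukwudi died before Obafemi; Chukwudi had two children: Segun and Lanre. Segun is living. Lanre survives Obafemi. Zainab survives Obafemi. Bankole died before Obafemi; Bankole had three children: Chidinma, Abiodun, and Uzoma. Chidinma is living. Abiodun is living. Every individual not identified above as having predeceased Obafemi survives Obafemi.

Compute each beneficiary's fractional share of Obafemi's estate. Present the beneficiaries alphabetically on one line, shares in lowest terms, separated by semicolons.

Abiodun 1/15; Chidinma 1/15; Jide 1/5; Lanre 1/10; Ronke 1/5; Segun 1/10; Uzoma 1/15; Zainab 1/5

There is no surviving spouse, so the entire estate passes to Obafemi's descendants per stirpes.
The estate is divided into 5 equal shares of 1/5 among Jide, Ronke, Chukwudi, Zainab, Bankole.
Jide is living and takes 1/5.
Ronke is living and takes 1/5.
Chukwudi predeceased; the 1/5 allotted to Chukwudi's branch passes to Chukwudi's issue by representation.
The 1/5 is divided into 2 equal shares of 1/10 among Segun, Lanre.
Segun is living and takes 1/10.
Lanre is living and takes 1/10.
Zainab is living and takes 1/5.
Bankole predeceased; the 1/5 allotted to Bankole's branch passes to Bankole's issue by representation.
The 1/5 is divided into 3 equal shares of 1/15 among Chidinma, Abiodun, Uzoma.
Chidinma is living and takes 1/15.
Abiodun is living and takes 1/15.
Uzoma is living and takes 1/15.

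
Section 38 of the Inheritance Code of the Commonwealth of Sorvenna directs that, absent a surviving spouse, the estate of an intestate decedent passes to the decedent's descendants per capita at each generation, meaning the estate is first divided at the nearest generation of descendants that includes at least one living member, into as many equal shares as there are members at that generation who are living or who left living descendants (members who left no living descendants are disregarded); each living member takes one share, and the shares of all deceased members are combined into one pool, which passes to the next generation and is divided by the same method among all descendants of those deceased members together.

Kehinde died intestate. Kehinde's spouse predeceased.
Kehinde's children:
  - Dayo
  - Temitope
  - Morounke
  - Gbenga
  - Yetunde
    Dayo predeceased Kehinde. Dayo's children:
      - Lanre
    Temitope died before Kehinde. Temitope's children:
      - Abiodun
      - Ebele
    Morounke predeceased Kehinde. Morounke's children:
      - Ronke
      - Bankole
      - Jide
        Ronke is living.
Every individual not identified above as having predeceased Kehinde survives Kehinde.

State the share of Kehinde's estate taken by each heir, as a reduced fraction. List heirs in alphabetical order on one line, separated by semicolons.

Abiodun 1/10; Bankole 1/10; Ebele 1/10; Gbenga 1/5; Jide 1/10; Lanre 1/10; Ronke 1/10; Yetunde 1/5

There is no surviving spouse, so the entire estate passes to Kehinde's descendants per capita at each generation.
At generation 1 (Dayo, Temitope, Morounke, Gbenga, Yetunde) there are 5 shares of (1)/5 = 1/5 each.
Living: Gbenga and Yetunde — each takes 1/5.
Deceased: Dayo, Temitope, and Morounke. Their combined 3/5 is pooled and carried to generation 2.
At generation 2 (Lanre, Abiodun, Ebele, Ronke, Bankole, Jide) there are 6 shares of (3/5)/6 = 1/10 each.
Living: Lanre, Abiodun, Ebele, Ronke, Bankole, and Jide — each takes 1/10.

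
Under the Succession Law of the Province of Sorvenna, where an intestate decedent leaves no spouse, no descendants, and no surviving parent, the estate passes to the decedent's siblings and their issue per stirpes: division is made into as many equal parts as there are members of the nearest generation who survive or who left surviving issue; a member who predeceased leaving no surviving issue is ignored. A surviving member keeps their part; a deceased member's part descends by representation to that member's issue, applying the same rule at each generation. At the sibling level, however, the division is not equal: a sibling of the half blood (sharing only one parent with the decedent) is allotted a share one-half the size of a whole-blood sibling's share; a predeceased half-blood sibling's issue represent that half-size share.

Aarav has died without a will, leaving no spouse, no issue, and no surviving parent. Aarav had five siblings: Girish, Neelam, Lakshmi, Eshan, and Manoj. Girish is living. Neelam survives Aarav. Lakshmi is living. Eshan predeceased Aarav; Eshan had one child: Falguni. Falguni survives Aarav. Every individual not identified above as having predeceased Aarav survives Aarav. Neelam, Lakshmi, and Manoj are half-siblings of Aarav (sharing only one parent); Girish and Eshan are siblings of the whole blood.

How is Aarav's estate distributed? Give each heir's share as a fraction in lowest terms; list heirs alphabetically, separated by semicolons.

Falguni 2/7; Girish 2/7; Lakshmi 1/7; Manoj 1/7; Neelam 1/7

No spouse, descendants, or parent survives, so the estate passes to Aarav's siblings per stirpes.
Half-blood siblings count for one-half the weight of whole-blood siblings at the initial division.
Dividing 1 in proportion to weights (total weight 7/2): Girish (weight 1) → 2/7; Neelam (weight 1/2) → 1/7; Lakshmi (weight 1/2) → 1/7; Eshan (weight 1) → 2/7; Manoj (weight 1/2) → 1/7.
Girish is living and takes 2/7.
Neelam is living and takes 1/7.
Lakshmi is living and takes 1/7.
Eshan predeceased; the 2/7 allotted to Eshan's branch passes to Eshan's issue by representation.
Falguni is the sole taker at this level and receives the full 2/7.
Manoj is living and takes 1/7.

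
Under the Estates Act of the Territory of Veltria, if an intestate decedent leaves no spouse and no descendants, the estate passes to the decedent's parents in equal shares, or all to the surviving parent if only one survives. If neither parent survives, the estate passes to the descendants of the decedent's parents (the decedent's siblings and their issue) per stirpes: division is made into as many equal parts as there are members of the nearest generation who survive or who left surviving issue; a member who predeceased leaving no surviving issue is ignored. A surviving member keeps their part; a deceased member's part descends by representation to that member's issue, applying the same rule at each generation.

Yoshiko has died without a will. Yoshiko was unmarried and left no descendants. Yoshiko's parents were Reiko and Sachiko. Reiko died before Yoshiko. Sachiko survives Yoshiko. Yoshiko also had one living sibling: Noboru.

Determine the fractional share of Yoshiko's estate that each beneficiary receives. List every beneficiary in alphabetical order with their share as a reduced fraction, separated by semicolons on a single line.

Only one parent, Sachiko, survives, so Sachiko takes the entire estate. The siblings take nothing because a surviving parent has priority.

Sachiko 1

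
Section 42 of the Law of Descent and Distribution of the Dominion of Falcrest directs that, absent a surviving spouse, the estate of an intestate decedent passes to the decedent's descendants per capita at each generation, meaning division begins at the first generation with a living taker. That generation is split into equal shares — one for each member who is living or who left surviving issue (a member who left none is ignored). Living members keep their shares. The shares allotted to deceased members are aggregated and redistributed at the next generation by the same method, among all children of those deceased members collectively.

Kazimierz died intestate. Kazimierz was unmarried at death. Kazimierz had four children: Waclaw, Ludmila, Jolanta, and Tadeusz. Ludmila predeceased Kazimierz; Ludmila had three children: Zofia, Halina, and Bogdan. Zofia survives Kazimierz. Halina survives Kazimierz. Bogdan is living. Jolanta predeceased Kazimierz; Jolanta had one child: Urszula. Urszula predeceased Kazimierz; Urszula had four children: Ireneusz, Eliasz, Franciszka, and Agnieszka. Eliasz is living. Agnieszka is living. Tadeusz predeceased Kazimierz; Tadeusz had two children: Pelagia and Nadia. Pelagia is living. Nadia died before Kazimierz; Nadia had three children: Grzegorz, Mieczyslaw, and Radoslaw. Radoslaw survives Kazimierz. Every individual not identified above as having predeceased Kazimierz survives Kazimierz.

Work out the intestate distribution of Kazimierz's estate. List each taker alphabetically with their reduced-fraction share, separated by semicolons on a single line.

There is no surviving spouse, so the entire estate passes to Kazimierz's descendants per capita at each generation.
At generation 1 (Waclaw, Ludmila, Jolanta, Tadeusz) there are 4 shares of (1)/4 = 1/4 each.
Living: Waclaw — each takes 1/4.
Deceased: Ludmila, Jolanta, and Tadeusz. Their combined 3/4 is pooled and carried to generation 2.
At generation 2 (Zofia, Halina, Bogdan, Urszula, Pelagia, Nadia) there are 6 shares of (3/4)/6 = 1/8 each.
Living: Zofia, Halina, Bogdan, and Pelagia — each takes 1/8.
Deceased: Urszula and Nadia. Their combined 1/4 is pooled and carried to generation 3.
At generation 3 (Ireneusz, Eliasz, Franciszka, Agnieszka, Grzegorz, Mieczyslaw, Radoslaw) there are 7 shares of (1/4)/7 = 1/28 each.
Living: Ireneusz, Eliasz, Franciszka, Agnieszka, Grzegorz, Mieczyslaw, and Radoslaw — each takes 1/28.

Agnieszka 1/28; Bogdan 1/8; Eliasz 1/28; Franciszka 1/28; Grzegorz 1/28; Halina 1/8; Ireneusz 1/28; Mieczyslaw 1/28; Pelagia 1/8; Radoslaw 1/28; Waclaw 1/4; Zofia 1/8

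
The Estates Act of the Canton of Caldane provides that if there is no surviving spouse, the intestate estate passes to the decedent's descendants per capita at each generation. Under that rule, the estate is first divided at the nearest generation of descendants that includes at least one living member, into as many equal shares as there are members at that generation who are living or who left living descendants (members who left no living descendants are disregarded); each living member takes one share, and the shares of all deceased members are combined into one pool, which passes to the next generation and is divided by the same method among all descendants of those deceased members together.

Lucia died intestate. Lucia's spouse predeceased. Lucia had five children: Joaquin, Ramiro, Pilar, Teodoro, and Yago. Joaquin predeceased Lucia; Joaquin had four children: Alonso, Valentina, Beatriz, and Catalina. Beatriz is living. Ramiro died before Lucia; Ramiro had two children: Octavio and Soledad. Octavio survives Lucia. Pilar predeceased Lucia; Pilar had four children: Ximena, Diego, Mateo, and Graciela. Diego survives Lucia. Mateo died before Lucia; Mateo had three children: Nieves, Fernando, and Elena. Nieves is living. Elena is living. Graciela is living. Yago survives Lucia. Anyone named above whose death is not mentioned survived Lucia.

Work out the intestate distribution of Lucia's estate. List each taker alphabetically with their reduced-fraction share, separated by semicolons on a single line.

Alonso 3/50; Beatriz 3/50; Catalina 3/50; Diego 3/50; Elena 1/50; Fernando 1/50; Graciela 3/50; Nieves 1/50; Octavio 3/50; Soledad 3/50; Teodoro 1/5; Valentina 3/50; Ximena 3/50; Yago 1/5

There is no surviving spouse, so the entire estate passes to Lucia's descendants per capita at each generation.
At generation 1 (Joaquin, Ramiro, Pilar, Teodoro, Yago) there are 5 shares of (1)/5 = 1/5 each.
Living: Teodoro and Yago — each takes 1/5.
Deceased: Joaquin, Ramiro, and Pilar. Their combined 3/5 is pooled and carried to generation 2.
At generation 2 (Alonso, Valentina, Beatriz, Catalina, Octavio, Soledad, Ximena, Diego, Mateo, Graciela) there are 10 shares of (3/5)/10 = 3/50 each.
Living: Alonso, Valentina, Beatriz, Catalina, Octavio, Soledad, Ximena, Diego, and Graciela — each takes 3/50.
Deceased: Mateo. That 3/50 share is carried to generation 3.
At generation 3 (Nieves, Fernando, Elena) there are 3 shares of (3/50)/3 = 1/50 each.
Living: Nieves, Fernando, and Elena — each takes 1/50.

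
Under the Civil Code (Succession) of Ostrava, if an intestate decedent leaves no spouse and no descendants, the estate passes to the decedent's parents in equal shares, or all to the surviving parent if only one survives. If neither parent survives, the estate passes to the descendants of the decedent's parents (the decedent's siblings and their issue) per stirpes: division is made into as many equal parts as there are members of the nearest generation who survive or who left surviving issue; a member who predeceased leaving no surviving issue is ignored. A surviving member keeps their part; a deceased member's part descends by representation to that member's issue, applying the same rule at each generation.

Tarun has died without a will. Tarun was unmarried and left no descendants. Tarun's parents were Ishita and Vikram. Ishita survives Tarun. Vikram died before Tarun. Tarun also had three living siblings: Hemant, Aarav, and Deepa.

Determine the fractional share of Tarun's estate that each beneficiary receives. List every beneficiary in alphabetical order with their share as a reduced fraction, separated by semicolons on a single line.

Only one parent, Ishita, survives, so Ishita takes the entire estate. The siblings take nothing because a surviving parent has priority.

Ishita 1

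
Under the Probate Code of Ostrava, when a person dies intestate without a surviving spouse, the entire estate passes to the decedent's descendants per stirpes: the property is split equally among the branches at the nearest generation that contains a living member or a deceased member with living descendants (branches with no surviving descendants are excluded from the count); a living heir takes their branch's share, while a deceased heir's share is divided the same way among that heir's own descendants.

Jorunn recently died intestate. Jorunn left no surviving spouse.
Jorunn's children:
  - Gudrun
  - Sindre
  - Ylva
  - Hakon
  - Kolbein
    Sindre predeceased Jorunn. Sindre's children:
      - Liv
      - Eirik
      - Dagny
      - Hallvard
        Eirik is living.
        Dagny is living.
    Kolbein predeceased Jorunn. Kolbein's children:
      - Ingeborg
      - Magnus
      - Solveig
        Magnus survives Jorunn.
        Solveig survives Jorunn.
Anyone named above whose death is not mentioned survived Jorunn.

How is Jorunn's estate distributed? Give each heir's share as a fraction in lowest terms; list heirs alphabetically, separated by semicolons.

Dagny 1/20; Eirik 1/20; Gudrun 1/5; Hakon 1/5; Hallvard 1/20; Ingeborg 1/15; Liv 1/20; Magnus 1/15; Solveig 1/15; Ylva 1/5

There is no surviving spouse, so the entire estate passes to Jorunn's descendants per stirpes.
The estate is divided into 5 equal shares of 1/5 among Gudrun, Sindre, Ylva, Hakon, Kolbein.
Gudrun is living and takes 1/5.
Sindre predeceased; the 1/5 allotted to Sindre's branch passes to Sindre's issue by representation.
The 1/5 is divided into 4 equal shares of 1/20 among Liv, Eirik, Dagny, Hallvard.
Liv is living and takes 1/20.
Eirik is living and takes 1/20.
Dagny is living and takes 1/20.
Hallvard is living and takes 1/20.
Ylva is living and takes 1/5.
Hakon is living and takes 1/5.
Kolbein predeceased; the 1/5 allotted to Kolbein's branch passes to Kolbein's issue by representation.
The 1/5 is divided into 3 equal shares of 1/15 among Ingeborg, Magnus, Solveig.
Ingeborg is living and takes 1/15.
Magnus is living and takes 1/15.
Solveig is living and takes 1/15.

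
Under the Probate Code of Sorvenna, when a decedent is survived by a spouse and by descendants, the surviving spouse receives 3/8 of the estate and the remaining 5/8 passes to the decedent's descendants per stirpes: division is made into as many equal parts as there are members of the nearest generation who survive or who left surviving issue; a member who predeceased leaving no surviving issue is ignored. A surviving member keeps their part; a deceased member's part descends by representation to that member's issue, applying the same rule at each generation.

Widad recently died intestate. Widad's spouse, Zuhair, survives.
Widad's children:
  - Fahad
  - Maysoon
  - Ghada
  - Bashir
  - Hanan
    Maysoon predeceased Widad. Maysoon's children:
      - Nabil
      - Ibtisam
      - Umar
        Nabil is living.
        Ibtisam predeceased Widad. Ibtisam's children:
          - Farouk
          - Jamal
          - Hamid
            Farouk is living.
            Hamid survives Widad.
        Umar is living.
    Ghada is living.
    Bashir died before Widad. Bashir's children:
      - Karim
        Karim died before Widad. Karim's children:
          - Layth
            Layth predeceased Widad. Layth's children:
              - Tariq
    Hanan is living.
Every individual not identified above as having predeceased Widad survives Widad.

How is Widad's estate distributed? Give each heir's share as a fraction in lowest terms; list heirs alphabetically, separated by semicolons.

Zuhair, as surviving spouse, takes 3/8.
The remaining 5/8 passes to Widad's descendants per stirpes.
The 5/8 is divided into 5 equal shares of 1/8 among Fahad, Maysoon, Ghada, Bashir, Hanan.
Fahad is living and takes 1/8.
Maysoon predeceased; the 1/8 allotted to Maysoon's branch passes to Maysoon's issue by representation.
The 1/8 is divided into 3 equal shares of 1/24 among Nabil, Ibtisam, Umar.
Nabil is living and takes 1/24.
Ibtisam predeceased; the 1/24 allotted to Ibtisam's branch passes to Ibtisam's issue by representation.
The 1/24 is divided into 3 equal shares of 1/72 among Farouk, Jamal, Hamid.
Farouk is living and takes 1/72.
Jamal is living and takes 1/72.
Hamid is living and takes 1/72.
Umar is living and takes 1/24.
Ghada is living and takes 1/8.
Bashir predeceased; the 1/8 allotted to Bashir's branch passes to Bashir's issue by representation.
Karim's line is the sole branch at this level, so the full 1/8 passes to Karim's issue by representation.
Layth's line is the sole branch at this level, so the full 1/8 passes to Layth's issue by representation.
Tariq is the sole taker at this level and receives the full 1/8.
Hanan is living and takes 1/8.

Fahad 1/8; Farouk 1/72; Ghada 1/8; Hamid 1/72; Hanan 1/8; Jamal 1/72; Nabil 1/24; Tariq 1/8; Umar 1/24; Zuhair 3/8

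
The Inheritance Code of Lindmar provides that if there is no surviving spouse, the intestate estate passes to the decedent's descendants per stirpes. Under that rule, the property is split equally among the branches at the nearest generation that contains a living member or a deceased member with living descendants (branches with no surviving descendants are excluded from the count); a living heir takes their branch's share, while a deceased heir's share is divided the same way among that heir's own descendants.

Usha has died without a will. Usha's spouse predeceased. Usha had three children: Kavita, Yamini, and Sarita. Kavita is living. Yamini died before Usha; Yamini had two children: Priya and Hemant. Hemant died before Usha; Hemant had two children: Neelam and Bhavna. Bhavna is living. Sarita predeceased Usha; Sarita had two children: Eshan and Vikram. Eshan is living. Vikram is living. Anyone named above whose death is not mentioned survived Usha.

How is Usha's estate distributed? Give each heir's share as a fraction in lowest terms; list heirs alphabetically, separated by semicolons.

Bhavna 1/12; Eshan 1/6; Kavita 1/3; Neelam 1/12; Priya 1/6; Vikram 1/6

There is no surviving spouse, so the entire estate passes to Usha's descendants per stirpes.
The estate is divided into 3 equal shares of 1/3 among Kavita, Yamini, Sarita.
Kavita is living and takes 1/3.
Yamini predeceased; the 1/3 allotted to Yamini's branch passes to Yamini's issue by representation.
The 1/3 is divided into 2 equal shares of 1/6 among Priya, Hemant.
Priya is living and takes 1/6.
Hemant predeceased; the 1/6 allotted to Hemant's branch passes to Hemant's issue by representation.
The 1/6 is divided into 2 equal shares of 1/12 among Neelam, Bhavna.
Neelam is living and takes 1/12.
Bhavna is living and takes 1/12.
Sarita predeceased; the 1/3 allotted to Sarita's branch passes to Sarita's issue by representation.
The 1/3 is divided into 2 equal shares of 1/6 among Eshan, Vikram.
Eshan is living and takes 1/6.
Vikram is living and takes 1/6.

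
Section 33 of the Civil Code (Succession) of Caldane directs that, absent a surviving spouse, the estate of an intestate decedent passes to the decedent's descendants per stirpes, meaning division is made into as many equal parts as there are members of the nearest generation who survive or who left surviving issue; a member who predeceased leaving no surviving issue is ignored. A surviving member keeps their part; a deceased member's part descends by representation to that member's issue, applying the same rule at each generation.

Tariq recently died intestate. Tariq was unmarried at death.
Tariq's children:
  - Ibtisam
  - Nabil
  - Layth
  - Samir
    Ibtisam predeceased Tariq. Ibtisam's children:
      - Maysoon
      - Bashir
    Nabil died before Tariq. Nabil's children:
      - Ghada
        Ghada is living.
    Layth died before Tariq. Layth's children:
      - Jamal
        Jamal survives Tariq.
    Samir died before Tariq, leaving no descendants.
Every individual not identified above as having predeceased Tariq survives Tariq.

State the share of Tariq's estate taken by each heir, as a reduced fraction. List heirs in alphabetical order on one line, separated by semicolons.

There is no surviving spouse, so the entire estate passes to Tariq's descendants per stirpes.
Samir left no surviving issue, so that branch lapses and is disregarded.
The estate is divided into 3 equal shares of 1/3 among Ibtisam, Nabil, Layth.
Ibtisam predeceased; the 1/3 allotted to Ibtisam's branch passes to Ibtisam's issue by representation.
The 1/3 is divided into 2 equal shares of 1/6 among Maysoon, Bashir.
Maysoon is living and takes 1/6.
Bashir is living and takes 1/6.
Nabil predeceased; the 1/3 allotted to Nabil's branch passes to Nabil's issue by representation.
Ghada is the sole taker at this level and receives the full 1/3.
Layth predeceased; the 1/3 allotted to Layth's branch passes to Layth's issue by representation.
Jamal is the sole taker at this level and receives the full 1/3.

Bashir 1/6; Ghada 1/3; Jamal 1/3; Maysoon 1/6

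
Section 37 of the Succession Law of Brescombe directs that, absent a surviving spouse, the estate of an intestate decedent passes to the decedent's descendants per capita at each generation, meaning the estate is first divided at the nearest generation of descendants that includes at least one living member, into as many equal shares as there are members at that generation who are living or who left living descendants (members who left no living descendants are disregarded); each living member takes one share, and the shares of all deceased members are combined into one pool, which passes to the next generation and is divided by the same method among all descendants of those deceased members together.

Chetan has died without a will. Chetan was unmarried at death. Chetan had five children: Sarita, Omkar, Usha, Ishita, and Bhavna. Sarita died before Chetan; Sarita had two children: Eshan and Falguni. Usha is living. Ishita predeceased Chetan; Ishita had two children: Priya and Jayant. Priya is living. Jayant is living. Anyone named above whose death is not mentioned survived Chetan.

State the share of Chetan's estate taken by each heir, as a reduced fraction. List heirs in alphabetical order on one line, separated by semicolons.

Bhavna 1/5; Eshan 1/10; Falguni 1/10; Jayant 1/10; Omkar 1/5; Priya 1/10; Usha 1/5

There is no surviving spouse, so the entire estate passes to Chetan's descendants per capita at each generation.
At generation 1 (Sarita, Omkar, Usha, Ishita, Bhavna) there are 5 shares of (1)/5 = 1/5 each.
Living: Omkar, Usha, and Bhavna — each takes 1/5.
Deceased: Sarita and Ishita. Their combined 2/5 is pooled and carried to generation 2.
At generation 2 (Eshan, Falguni, Priya, Jayant) there are 4 shares of (2/5)/4 = 1/10 each.
Living: Eshan, Falguni, Priya, and Jayant — each takes 1/10.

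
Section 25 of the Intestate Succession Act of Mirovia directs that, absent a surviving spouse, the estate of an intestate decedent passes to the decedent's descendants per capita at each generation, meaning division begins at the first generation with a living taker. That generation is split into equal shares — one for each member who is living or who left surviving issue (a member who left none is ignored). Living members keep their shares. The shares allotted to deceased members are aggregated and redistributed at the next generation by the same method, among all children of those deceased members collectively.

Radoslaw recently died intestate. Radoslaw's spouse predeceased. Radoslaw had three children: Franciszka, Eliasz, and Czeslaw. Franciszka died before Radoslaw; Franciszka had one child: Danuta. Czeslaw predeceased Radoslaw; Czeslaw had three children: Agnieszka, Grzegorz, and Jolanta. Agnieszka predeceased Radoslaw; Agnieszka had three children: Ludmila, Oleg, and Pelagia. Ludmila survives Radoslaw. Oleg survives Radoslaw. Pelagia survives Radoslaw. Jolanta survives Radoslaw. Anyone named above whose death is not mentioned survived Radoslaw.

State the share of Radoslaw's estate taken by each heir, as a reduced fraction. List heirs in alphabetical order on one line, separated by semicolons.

There is no surviving spouse, so the entire estate passes to Radoslaw's descendants per capita at each generation.
At generation 1 (Franciszka, Eliasz, Czeslaw) there are 3 shares of (1)/3 = 1/3 each.
Living: Eliasz — each takes 1/3.
Deceased: Franciszka and Czeslaw. Their combined 2/3 is pooled and carried to generation 2.
At generation 2 (Danuta, Agnieszka, Grzegorz, Jolanta) there are 4 shares of (2/3)/4 = 1/6 each.
Living: Danuta, Grzegorz, and Jolanta — each takes 1/6.
Deceased: Agnieszka. That 1/6 share is carried to generation 3.
At generation 3 (Ludmila, Oleg, Pelagia) there are 3 shares of (1/6)/3 = 1/18 each.
Living: Ludmila, Oleg, and Pelagia — each takes 1/18.

Danuta 1/6; Eliasz 1/3; Grzegorz 1/6; Jolanta 1/6; Ludmila 1/18; Oleg 1/18; Pelagia 1/18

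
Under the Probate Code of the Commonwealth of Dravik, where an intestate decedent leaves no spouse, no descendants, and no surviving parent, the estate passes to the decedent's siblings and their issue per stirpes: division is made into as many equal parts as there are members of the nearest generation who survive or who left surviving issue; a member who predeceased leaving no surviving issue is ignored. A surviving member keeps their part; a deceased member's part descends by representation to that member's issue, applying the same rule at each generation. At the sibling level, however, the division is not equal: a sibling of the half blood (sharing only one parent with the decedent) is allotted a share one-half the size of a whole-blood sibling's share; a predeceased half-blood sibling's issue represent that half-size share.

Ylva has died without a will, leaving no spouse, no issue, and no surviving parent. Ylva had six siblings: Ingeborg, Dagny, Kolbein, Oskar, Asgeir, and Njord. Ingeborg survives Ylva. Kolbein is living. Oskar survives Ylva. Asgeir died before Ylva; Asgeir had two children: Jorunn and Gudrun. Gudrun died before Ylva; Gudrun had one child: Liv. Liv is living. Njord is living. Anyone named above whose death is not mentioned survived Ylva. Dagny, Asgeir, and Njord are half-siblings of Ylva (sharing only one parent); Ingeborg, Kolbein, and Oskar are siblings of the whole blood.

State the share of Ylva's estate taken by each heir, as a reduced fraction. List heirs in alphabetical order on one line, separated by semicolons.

No spouse, descendants, or parent survives, so the estate passes to Ylva's siblings per stirpes.
Half-blood siblings count for one-half the weight of whole-blood siblings at the initial division.
Dividing 1 in proportion to weights (total weight 9/2): Ingeborg (weight 1) → 2/9; Dagny (weight 1/2) → 1/9; Kolbein (weight 1) → 2/9; Oskar (weight 1) → 2/9; Asgeir (weight 1/2) → 1/9; Njord (weight 1/2) → 1/9.
Ingeborg is living and takes 2/9.
Dagny is living and takes 1/9.
Kolbein is living and takes 2/9.
Oskar is living and takes 2/9.
Asgeir predeceased; the 1/9 allotted to Asgeir's branch passes to Asgeir's issue by representation.
The 1/9 is divided into 2 equal shares of 1/18 among Jorunn, Gudrun.
Jorunn is living and takes 1/18.
Gudrun predeceased; the 1/18 allotted to Gudrun's branch passes to Gudrun's issue by representation.
Liv is the sole taker at this level and receives the full 1/18.
Njord is living and takes 1/9.

Dagny 1/9; Ingeborg 2/9; Jorunn 1/18; Kolbein 2/9; Liv 1/18; Njord 1/9; Oskar 2/9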